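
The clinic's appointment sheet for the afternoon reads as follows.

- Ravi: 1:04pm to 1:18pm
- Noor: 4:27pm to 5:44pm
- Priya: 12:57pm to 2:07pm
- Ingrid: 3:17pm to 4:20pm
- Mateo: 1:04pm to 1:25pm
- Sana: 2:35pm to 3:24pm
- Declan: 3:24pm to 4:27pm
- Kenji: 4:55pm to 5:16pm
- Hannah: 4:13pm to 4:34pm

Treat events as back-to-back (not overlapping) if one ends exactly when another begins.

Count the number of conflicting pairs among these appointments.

Two intervals overlap when each starts before the other ends.
Sorted by start: Priya, Ravi, Mateo, Sana, Ingrid, Declan, Hannah, Noor, Kenji.
Ravi starts before Priya ends → Priya and Ravi overlap.
Mateo starts before Priya ends → Priya and Mateo overlap.
Sana starts after Priya ends, so nothing later overlaps Priya either.
Mateo starts before Ravi ends → Ravi and Mateo overlap.
Sana starts after Ravi ends, so nothing later overlaps Ravi either.
Sana starts after Mateo ends, so nothing later overlaps Mateo either.
Ingrid starts before Sana ends → Sana and Ingrid overlap.
Declan starts exactly when Sana ends (back-to-back, no overlap), so nothing later overlaps Sana either.
Declan starts before Ingrid ends → Ingrid and Declan overlap.
Hannah starts before Ingrid ends → Ingrid and Hannah overlap.
Noor starts after Ingrid ends, so nothing later overlaps Ingrid either.
Hannah starts before Declan ends → Declan and Hannah overlap.
Noor starts exactly when Declan ends (back-to-back, no overlap), so nothing later overlaps Declan either.
Noor starts before Hannah ends → Hannah and Noor overlap.
Kenji starts after Hannah ends.
Kenji starts before Noor ends → Noor and Kenji overlap.
Overlapping pairs: Declan & Hannah, Declan & Ingrid, Hannah & Ingrid, Hannah & Noor, Ingrid & Sana, Kenji & Noor, Mateo & Priya, Mateo & Ravi, Priya & Ravi — 9 in total.

9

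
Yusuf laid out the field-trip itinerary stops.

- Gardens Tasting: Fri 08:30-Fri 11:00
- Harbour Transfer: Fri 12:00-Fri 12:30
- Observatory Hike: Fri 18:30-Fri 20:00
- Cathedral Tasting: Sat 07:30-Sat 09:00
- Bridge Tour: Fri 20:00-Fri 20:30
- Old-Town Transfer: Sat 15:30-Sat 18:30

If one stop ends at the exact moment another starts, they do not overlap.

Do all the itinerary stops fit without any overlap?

Two intervals overlap when each starts before the other ends.
Sorted by start: Gardens Tasting, Harbour Transfer, Observatory Hike, Bridge Tour, Cathedral Tasting, Old-Town Transfer.
Harbour Transfer starts after Gardens Tasting ends, so nothing later overlaps Gardens Tasting either.
Observatory Hike starts after Harbour Transfer ends, so nothing later overlaps Harbour Transfer either.
Bridge Tour starts exactly when Observatory Hike ends (back-to-back, no overlap), so nothing later overlaps Observatory Hike either.
Cathedral Tasting starts after Bridge Tour ends, so nothing later overlaps Bridge Tour either.
Old-Town Transfer starts after Cathedral Tasting ends.
Every pair is clear; the schedule has no overlaps.

Yes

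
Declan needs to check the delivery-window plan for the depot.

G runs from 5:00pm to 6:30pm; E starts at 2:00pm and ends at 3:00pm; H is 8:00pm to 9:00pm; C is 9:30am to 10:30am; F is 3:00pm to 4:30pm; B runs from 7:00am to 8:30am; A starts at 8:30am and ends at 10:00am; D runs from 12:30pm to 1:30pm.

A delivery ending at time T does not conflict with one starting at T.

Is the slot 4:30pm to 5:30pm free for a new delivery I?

No — it overlaps G

B: ends 8:30am at or before I starts 4:30pm → clear.
A: ends 10:00am at or before I starts 4:30pm → clear.
C: ends 10:30am at or before I starts 4:30pm → clear.
D: ends 1:30pm at or before I starts 4:30pm → clear.
E: ends 3:00pm at or before I starts 4:30pm → clear.
F: ends 4:30pm at or before I starts 4:30pm → clear.
G: starts 5:00pm before I ends 5:30pm, and ends 6:30pm after I starts 4:30pm → overlap.
H: starts 8:00pm at or after I ends 5:30pm → clear.
I overlaps G.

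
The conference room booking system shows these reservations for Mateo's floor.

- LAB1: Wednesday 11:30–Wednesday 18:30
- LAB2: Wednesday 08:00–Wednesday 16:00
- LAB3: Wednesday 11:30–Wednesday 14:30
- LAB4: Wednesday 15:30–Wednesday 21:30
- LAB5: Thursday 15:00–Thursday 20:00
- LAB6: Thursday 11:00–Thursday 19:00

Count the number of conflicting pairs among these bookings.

6

Sorted by start: LAB2, LAB1, LAB3, LAB4, LAB6, LAB5.
LAB1 starts before LAB2 ends → LAB2 and LAB1 overlap.
LAB3 starts before LAB2 ends → LAB2 and LAB3 overlap.
LAB4 starts before LAB2 ends → LAB2 and LAB4 overlap.
LAB6 starts after LAB2 ends, so LAB2 has no further overlaps.
LAB3 starts before LAB1 ends → LAB1 and LAB3 overlap.
LAB4 starts before LAB1 ends → LAB1 and LAB4 overlap.
LAB6 starts after LAB1 ends, so LAB1 has no further overlaps.
LAB4 starts after LAB3 ends, so LAB3 has no further overlaps.
LAB6 starts after LAB4 ends, so LAB4 has no further overlaps.
LAB5 starts before LAB6 ends → LAB6 and LAB5 overlap.
Overlapping pairs: LAB1 & LAB2, LAB1 & LAB3, LAB1 & LAB4, LAB2 & LAB3, LAB2 & LAB4, LAB5 & LAB6 — 6 in total.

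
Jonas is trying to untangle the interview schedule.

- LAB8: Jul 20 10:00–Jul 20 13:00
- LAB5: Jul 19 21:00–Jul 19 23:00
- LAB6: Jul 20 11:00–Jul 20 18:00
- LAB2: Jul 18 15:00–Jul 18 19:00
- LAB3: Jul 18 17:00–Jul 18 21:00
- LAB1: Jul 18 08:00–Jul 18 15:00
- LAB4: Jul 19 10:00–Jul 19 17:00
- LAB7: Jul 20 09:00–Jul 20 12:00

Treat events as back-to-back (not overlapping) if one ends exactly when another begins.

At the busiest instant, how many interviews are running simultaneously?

Sweep the timeline, counting +1 at each start and −1 at each end (ends before starts at a tie):
Jul 18 08:00 start LAB1 → 1
Jul 18 15:00 end LAB1 → 0
Jul 18 15:00 start LAB2 → 1
Jul 18 17:00 start LAB3 → 2
Jul 18 19:00 end LAB2 → 1
Jul 18 21:00 end LAB3 → 0
Jul 19 10:00 start LAB4 → 1
Jul 19 17:00 end LAB4 → 0
Jul 19 21:00 start LAB5 → 1
Jul 19 23:00 end LAB5 → 0
Jul 20 09:00 start LAB7 → 1
Jul 20 10:00 start LAB8 → 2
Jul 20 11:00 start LAB6 → 3
Jul 20 12:00 end LAB7 → 2
Jul 20 13:00 end LAB8 → 1
Jul 20 18:00 end LAB6 → 0
Peak is 3, at Jul 20 11:00 (LAB6, LAB7, LAB8).

3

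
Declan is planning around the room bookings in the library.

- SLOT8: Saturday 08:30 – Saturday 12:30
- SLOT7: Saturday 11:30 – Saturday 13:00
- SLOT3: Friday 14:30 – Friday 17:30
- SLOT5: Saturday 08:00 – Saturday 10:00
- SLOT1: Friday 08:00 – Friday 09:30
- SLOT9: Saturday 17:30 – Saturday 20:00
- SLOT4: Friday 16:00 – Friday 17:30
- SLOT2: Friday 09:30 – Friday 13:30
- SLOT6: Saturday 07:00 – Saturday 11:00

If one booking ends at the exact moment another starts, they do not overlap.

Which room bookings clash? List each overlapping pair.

Sorted by start: SLOT1, SLOT2, SLOT3, SLOT4, SLOT6, SLOT5, SLOT8, SLOT7, SLOT9.
SLOT2 starts exactly when SLOT1 ends (back-to-back, no overlap); SLOT1 is clear from here.
SLOT3 starts after SLOT2 ends; SLOT2 is clear from here.
SLOT4 starts before SLOT3 ends → SLOT3 and SLOT4 overlap.
SLOT6 starts after SLOT3 ends; SLOT3 is clear from here.
SLOT6 starts after SLOT4 ends; SLOT4 is clear from here.
SLOT5 starts before SLOT6 ends → SLOT6 and SLOT5 overlap.
SLOT8 starts before SLOT6 ends → SLOT6 and SLOT8 overlap.
SLOT7 starts after SLOT6 ends; SLOT6 is clear from here.
SLOT8 starts before SLOT5 ends → SLOT5 and SLOT8 overlap.
SLOT7 starts after SLOT5 ends; SLOT5 is clear from here.
SLOT7 starts before SLOT8 ends → SLOT8 and SLOT7 overlap.
SLOT9 starts after SLOT8 ends.
SLOT9 starts after SLOT7 ends.

SLOT3 & SLOT4, SLOT5 & SLOT6, SLOT5 & SLOT8, SLOT6 & SLOT8, SLOT7 & SLOT8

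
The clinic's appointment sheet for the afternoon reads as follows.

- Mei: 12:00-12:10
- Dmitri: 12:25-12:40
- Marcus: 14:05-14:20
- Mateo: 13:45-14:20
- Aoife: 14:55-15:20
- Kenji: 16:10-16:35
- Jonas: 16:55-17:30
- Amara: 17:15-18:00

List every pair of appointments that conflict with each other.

Amara & Jonas, Marcus & Mateo

Two intervals overlap when each starts before the other ends.
Sorted by start: Mei, Dmitri, Mateo, Marcus, Aoife, Kenji, Jonas, Amara.
Dmitri starts after Mei ends — done with Mei.
Mateo starts after Dmitri ends — done with Dmitri.
Marcus starts before Mateo ends → Mateo and Marcus overlap.
Aoife starts after Mateo ends — done with Mateo.
Aoife starts after Marcus ends — done with Marcus.
Kenji starts after Aoife ends — done with Aoife.
Jonas starts after Kenji ends — done with Kenji.
Amara starts before Jonas ends → Jonas and Amara overlap.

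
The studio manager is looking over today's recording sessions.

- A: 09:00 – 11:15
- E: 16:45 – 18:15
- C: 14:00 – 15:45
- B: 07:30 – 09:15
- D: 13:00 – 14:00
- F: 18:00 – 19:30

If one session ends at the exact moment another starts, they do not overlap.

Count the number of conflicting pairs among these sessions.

Check each pair: they overlap iff neither finishes before the other starts.
Sorted by start: B, A, D, C, E, F.
A starts before B ends → B and A overlap.
D starts after B ends, so nothing later overlaps B either.
D starts after A ends, so nothing later overlaps A either.
C starts exactly when D ends (back-to-back, no overlap), so nothing later overlaps D either.
E starts after C ends, so nothing later overlaps C either.
F starts before E ends → E and F overlap.
Overlapping pairs: A & B, E & F — 2 in total.

2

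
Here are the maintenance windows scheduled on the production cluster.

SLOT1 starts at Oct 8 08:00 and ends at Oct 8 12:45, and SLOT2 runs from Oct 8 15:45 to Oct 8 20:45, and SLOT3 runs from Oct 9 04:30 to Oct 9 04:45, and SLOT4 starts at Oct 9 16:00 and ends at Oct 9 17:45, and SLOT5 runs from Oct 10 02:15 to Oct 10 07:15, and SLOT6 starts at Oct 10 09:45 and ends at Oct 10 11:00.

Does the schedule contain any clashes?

Two intervals overlap when each starts before the other ends.
Sorted by start: SLOT1, SLOT2, SLOT3, SLOT4, SLOT5, SLOT6.
SLOT2 starts after SLOT1 ends, so nothing later overlaps SLOT1 either.
SLOT3 starts after SLOT2 ends, so nothing later overlaps SLOT2 either.
SLOT4 starts after SLOT3 ends, so nothing later overlaps SLOT3 either.
SLOT5 starts after SLOT4 ends, so nothing later overlaps SLOT4 either.
SLOT6 starts after SLOT5 ends.
Every pair is clear; the schedule has no overlaps.

No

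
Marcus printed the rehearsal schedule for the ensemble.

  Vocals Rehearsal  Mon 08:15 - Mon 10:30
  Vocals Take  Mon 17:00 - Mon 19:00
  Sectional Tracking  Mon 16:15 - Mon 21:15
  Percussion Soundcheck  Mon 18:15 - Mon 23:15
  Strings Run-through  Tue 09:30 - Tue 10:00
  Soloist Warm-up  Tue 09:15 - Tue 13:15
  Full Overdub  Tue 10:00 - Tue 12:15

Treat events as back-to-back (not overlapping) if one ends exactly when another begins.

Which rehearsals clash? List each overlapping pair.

Two intervals overlap when each starts before the other ends.
Sorted by start: Vocals Rehearsal, Sectional Tracking, Vocals Take, Percussion Soundcheck, Soloist Warm-up, Strings Run-through, Full Overdub.
Sectional Tracking starts after Vocals Rehearsal ends, so nothing later overlaps Vocals Rehearsal either.
Vocals Take starts before Sectional Tracking ends → Sectional Tracking and Vocals Take overlap.
Percussion Soundcheck starts before Sectional Tracking ends → Sectional Tracking and Percussion Soundcheck overlap.
Soloist Warm-up starts after Sectional Tracking ends, so nothing later overlaps Sectional Tracking either.
Percussion Soundcheck starts before Vocals Take ends → Vocals Take and Percussion Soundcheck overlap.
Soloist Warm-up starts after Vocals Take ends, so nothing later overlaps Vocals Take either.
Soloist Warm-up starts after Percussion Soundcheck ends, so nothing later overlaps Percussion Soundcheck either.
Strings Run-through starts before Soloist Warm-up ends → Soloist Warm-up and Strings Run-through overlap.
Full Overdub starts before Soloist Warm-up ends → Soloist Warm-up and Full Overdub overlap.
Full Overdub starts exactly when Strings Run-through ends (back-to-back, no overlap).

Full Overdub & Soloist Warm-up, Percussion Soundcheck & Sectional Tracking, Percussion Soundcheck & Vocals Take, Sectional Tracking & Vocals Take, Soloist Warm-up & Strings Run-through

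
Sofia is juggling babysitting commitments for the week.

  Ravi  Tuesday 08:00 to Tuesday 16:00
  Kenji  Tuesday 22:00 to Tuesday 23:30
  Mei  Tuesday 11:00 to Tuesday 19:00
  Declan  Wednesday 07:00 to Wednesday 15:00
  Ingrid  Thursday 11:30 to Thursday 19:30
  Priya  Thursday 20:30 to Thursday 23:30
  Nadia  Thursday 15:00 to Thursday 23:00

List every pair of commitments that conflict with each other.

Sorted by start: Ravi, Mei, Kenji, Declan, Ingrid, Nadia, Priya.
Mei starts before Ravi ends → Ravi and Mei overlap.
Kenji starts after Ravi ends, so nothing later overlaps Ravi either.
Kenji starts after Mei ends, so nothing later overlaps Mei either.
Declan starts after Kenji ends, so nothing later overlaps Kenji either.
Ingrid starts after Declan ends, so nothing later overlaps Declan either.
Nadia starts before Ingrid ends → Ingrid and Nadia overlap.
Priya starts after Ingrid ends.
Priya starts before Nadia ends → Nadia and Priya overlap.

Ingrid & Nadia, Mei & Ravi, Nadia & Priya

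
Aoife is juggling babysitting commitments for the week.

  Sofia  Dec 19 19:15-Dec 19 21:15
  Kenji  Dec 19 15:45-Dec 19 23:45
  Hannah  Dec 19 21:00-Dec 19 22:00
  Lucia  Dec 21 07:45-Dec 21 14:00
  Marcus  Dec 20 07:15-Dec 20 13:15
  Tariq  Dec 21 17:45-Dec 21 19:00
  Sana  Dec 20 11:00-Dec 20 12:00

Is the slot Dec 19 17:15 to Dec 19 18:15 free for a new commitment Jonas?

No — it overlaps Kenji

Kenji: starts Dec 19 15:45 before Jonas ends Dec 19 18:15, and ends Dec 19 23:45 after Jonas starts Dec 19 17:15 → overlap.
Sofia: starts Dec 19 19:15 at or after Jonas ends Dec 19 18:15 → clear.
Hannah: starts Dec 19 21:00 at or after Jonas ends Dec 19 18:15 → clear.
Marcus: starts Dec 20 07:15 at or after Jonas ends Dec 19 18:15 → clear.
Sana: starts Dec 20 11:00 at or after Jonas ends Dec 19 18:15 → clear.
Lucia: starts Dec 21 07:45 at or after Jonas ends Dec 19 18:15 → clear.
Tariq: starts Dec 21 17:45 at or after Jonas ends Dec 19 18:15 → clear.
Jonas overlaps Kenji.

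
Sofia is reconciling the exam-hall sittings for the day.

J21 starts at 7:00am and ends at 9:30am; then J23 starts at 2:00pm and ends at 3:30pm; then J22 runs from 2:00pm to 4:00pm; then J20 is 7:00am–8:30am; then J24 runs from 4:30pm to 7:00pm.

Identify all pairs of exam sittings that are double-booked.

J20 & J21, J22 & J23

Sorted by start: J20, J21, J22, J23, J24.
J21 starts before J20 ends → J20 and J21 overlap.
J22 starts after J20 ends — done with J20.
J22 starts after J21 ends — done with J21.
J23 starts before J22 ends → J22 and J23 overlap.
J24 starts after J22 ends.
J24 starts after J23 ends.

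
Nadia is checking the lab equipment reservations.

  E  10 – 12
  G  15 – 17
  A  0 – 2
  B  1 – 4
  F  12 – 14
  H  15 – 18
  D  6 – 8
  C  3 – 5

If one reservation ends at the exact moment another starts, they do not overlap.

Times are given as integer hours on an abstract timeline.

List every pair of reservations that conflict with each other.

A & B, B & C, G & H

Check each pair: they overlap iff neither finishes before the other starts.
Sorted by start: A, B, C, D, E, F, G, H.
B starts before A ends → A and B overlap.
C starts after A ends, so A has no further overlaps.
C starts before B ends → B and C overlap.
D starts after B ends, so B has no further overlaps.
D starts after C ends, so C has no further overlaps.
E starts after D ends, so D has no further overlaps.
F starts exactly when E ends (back-to-back, no overlap), so E has no further overlaps.
G starts after F ends, so F has no further overlaps.
H starts before G ends → G and H overlap.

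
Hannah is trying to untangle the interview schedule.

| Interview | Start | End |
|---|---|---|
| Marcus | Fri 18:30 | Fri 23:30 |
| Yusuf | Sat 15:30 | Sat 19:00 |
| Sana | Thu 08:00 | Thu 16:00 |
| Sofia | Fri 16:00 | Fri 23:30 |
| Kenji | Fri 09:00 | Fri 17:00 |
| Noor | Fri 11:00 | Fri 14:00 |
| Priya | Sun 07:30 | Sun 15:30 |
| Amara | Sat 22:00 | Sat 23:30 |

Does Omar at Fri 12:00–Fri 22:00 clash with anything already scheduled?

Yes — it overlaps Kenji, Marcus, Noor, Sofia

Sana: ends Thu 16:00 at or before Omar starts Fri 12:00 → clear.
Kenji: starts Fri 09:00 before Omar ends Fri 22:00, and ends Fri 17:00 after Omar starts Fri 12:00 → overlap.
Noor: starts Fri 11:00 before Omar ends Fri 22:00, and ends Fri 14:00 after Omar starts Fri 12:00 → overlap.
Sofia: starts Fri 16:00 before Omar ends Fri 22:00, and ends Fri 23:30 after Omar starts Fri 12:00 → overlap.
Marcus: starts Fri 18:30 before Omar ends Fri 22:00, and ends Fri 23:30 after Omar starts Fri 12:00 → overlap.
Yusuf: starts Sat 15:30 at or after Omar ends Fri 22:00 → clear.
Amara: starts Sat 22:00 at or after Omar ends Fri 22:00 → clear.
Priya: starts Sun 07:30 at or after Omar ends Fri 22:00 → clear.
Omar overlaps Kenji, Noor, Marcus, Sofia.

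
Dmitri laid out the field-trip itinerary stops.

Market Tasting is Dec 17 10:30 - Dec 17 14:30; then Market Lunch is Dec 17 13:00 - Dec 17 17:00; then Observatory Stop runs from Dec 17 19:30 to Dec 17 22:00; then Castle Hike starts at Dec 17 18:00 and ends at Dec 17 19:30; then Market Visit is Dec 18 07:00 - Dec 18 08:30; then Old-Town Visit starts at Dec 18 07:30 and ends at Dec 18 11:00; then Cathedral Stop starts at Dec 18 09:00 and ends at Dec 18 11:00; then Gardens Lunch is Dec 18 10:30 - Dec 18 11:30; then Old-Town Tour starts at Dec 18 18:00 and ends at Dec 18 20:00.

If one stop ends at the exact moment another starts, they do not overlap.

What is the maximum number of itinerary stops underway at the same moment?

3

Walk through starts and ends in time order (an end at T is processed before a start at T):
Dec 17 10:30 start Market Tasting → 1
Dec 17 13:00 start Market Lunch → 2
Dec 17 14:30 end Market Tasting → 1
Dec 17 17:00 end Market Lunch → 0
Dec 17 18:00 start Castle Hike → 1
Dec 17 19:30 end Castle Hike → 0
Dec 17 19:30 start Observatory Stop → 1
Dec 17 22:00 end Observatory Stop → 0
Dec 18 07:00 start Market Visit → 1
Dec 18 07:30 start Old-Town Visit → 2
Dec 18 08:30 end Market Visit → 1
Dec 18 09:00 start Cathedral Stop → 2
Dec 18 10:30 start Gardens Lunch → 3
Dec 18 11:00 end Cathedral Stop → 2
Dec 18 11:00 end Old-Town Visit → 1
Dec 18 11:30 end Gardens Lunch → 0
Dec 18 18:00 start Old-Town Tour → 1
Dec 18 20:00 end Old-Town Tour → 0
Peak is 3, at Dec 18 10:30 (Cathedral Stop, Gardens Lunch, Old-Town Visit).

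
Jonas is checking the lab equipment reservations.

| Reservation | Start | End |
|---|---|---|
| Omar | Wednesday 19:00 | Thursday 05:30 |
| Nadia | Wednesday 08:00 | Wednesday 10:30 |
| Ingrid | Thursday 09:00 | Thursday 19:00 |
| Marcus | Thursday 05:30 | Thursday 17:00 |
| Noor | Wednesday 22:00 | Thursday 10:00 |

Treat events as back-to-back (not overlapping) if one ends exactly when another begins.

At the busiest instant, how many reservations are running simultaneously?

Sort all start/end points and keep a running count:
Wednesday 08:00 start Nadia → 1
Wednesday 10:30 end Nadia → 0
Wednesday 19:00 start Omar → 1
Wednesday 22:00 start Noor → 2
Thursday 05:30 end Omar → 1
Thursday 05:30 start Marcus → 2
Thursday 09:00 start Ingrid → 3
Thursday 10:00 end Noor → 2
Thursday 17:00 end Marcus → 1
Thursday 19:00 end Ingrid → 0
Peak is 3, at Thursday 09:00 (Ingrid, Marcus, Noor).

3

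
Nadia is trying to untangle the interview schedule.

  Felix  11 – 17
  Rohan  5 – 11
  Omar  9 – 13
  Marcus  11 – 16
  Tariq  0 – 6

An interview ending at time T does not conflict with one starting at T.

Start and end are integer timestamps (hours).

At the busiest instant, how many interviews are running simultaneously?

Walk through starts and ends in time order (an end at T is processed before a start at T):
0 start Tariq → 1
5 start Rohan → 2
6 end Tariq → 1
9 start Omar → 2
11 end Rohan → 1
11 start Felix → 2
11 start Marcus → 3
13 end Omar → 2
16 end Marcus → 1
17 end Felix → 0
Peak is 3, at 11 (Felix, Marcus, Omar).

3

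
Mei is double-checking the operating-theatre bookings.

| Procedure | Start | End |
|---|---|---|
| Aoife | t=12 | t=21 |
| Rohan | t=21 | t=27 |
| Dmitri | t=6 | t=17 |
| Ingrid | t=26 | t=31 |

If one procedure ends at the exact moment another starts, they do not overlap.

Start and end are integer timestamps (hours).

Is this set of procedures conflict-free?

No

Sorted by start: Dmitri, Aoife, Rohan, Ingrid.
Aoife starts before Dmitri ends → Dmitri and Aoife overlap.
That's a conflict, so the schedule is not conflict-free.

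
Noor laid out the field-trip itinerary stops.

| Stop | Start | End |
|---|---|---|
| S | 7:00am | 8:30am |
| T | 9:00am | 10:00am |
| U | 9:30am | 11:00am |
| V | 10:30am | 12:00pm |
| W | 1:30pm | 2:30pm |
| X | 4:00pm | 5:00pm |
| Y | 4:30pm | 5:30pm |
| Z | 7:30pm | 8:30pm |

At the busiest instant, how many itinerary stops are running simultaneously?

Sort all start/end points and keep a running count:
7:00am start S → 1
8:30am end S → 0
9:00am start T → 1
9:30am start U → 2
10:00am end T → 1
10:30am start V → 2
11:00am end U → 1
12:00pm end V → 0
1:30pm start W → 1
2:30pm end W → 0
4:00pm start X → 1
4:30pm start Y → 2
5:00pm end X → 1
5:30pm end Y → 0
7:30pm start Z → 1
8:30pm end Z → 0
Peak is 2, at 9:30am (T, U).

2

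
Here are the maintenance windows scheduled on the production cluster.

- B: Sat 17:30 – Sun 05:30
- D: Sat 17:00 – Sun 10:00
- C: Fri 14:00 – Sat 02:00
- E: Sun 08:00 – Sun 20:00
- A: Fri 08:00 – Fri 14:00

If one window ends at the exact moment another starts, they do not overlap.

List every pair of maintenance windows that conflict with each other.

B & D, D & E

Two intervals overlap when each starts before the other ends.
Sorted by start: A, C, D, B, E.
C starts exactly when A ends (back-to-back, no overlap) — done with A.
D starts after C ends — done with C.
B starts before D ends → D and B overlap.
E starts before D ends → D and E overlap.
E starts after B ends.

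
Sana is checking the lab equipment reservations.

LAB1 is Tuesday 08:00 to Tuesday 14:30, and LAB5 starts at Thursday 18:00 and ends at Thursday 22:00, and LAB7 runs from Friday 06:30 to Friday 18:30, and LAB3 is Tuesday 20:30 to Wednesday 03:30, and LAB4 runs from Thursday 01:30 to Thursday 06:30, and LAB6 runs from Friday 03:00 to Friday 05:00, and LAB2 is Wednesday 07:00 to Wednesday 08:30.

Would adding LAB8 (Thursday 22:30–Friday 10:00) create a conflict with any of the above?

Yes — it overlaps LAB6, LAB7

LAB1: ends Tuesday 14:30 at or before LAB8 starts Thursday 22:30 → clear.
LAB3: ends Wednesday 03:30 at or before LAB8 starts Thursday 22:30 → clear.
LAB2: ends Wednesday 08:30 at or before LAB8 starts Thursday 22:30 → clear.
LAB4: ends Thursday 06:30 at or before LAB8 starts Thursday 22:30 → clear.
LAB5: ends Thursday 22:00 at or before LAB8 starts Thursday 22:30 → clear.
LAB6: starts Friday 03:00 before LAB8 ends Friday 10:00, and ends Friday 05:00 after LAB8 starts Thursday 22:30 → overlap.
LAB7: starts Friday 06:30 before LAB8 ends Friday 10:00, and ends Friday 18:30 after LAB8 starts Thursday 22:30 → overlap.
LAB8 overlaps LAB6, LAB7.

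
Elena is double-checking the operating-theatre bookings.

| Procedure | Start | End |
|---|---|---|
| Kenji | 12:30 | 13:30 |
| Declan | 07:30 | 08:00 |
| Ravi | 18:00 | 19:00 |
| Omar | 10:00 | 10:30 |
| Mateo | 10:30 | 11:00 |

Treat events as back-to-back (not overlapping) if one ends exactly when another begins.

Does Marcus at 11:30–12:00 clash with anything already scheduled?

Declan: ends 08:00 at or before Marcus starts 11:30 → clear.
Omar: ends 10:30 at or before Marcus starts 11:30 → clear.
Mateo: ends 11:00 at or before Marcus starts 11:30 → clear.
Kenji: starts 12:30 at or after Marcus ends 12:00 → clear.
Ravi: starts 18:00 at or after Marcus ends 12:00 → clear.

No — it doesn't clash with anything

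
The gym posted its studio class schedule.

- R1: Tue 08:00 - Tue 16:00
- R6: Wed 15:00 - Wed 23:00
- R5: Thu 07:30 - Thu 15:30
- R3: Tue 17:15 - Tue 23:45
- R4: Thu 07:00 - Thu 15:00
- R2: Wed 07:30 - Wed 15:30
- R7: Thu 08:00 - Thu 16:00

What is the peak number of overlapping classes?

Walk through starts and ends in time order (an end at T is processed before a start at T):
Tue 08:00 start R1 → 1
Tue 16:00 end R1 → 0
Tue 17:15 start R3 → 1
Tue 23:45 end R3 → 0
Wed 07:30 start R2 → 1
Wed 15:00 start R6 → 2
Wed 15:30 end R2 → 1
Wed 23:00 end R6 → 0
Thu 07:00 start R4 → 1
Thu 07:30 start R5 → 2
Thu 08:00 start R7 → 3
Thu 15:00 end R4 → 2
Thu 15:30 end R5 → 1
Thu 16:00 end R7 → 0
Peak is 3, at Thu 08:00 (R4, R5, R7).

3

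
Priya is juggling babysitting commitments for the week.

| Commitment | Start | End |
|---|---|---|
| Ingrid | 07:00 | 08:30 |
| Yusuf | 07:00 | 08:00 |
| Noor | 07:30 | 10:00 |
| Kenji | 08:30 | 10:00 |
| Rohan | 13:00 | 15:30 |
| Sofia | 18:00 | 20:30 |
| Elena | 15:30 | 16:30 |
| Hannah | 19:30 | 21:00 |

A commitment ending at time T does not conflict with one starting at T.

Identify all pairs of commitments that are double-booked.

Sorted by start: Ingrid, Yusuf, Noor, Kenji, Rohan, Elena, Sofia, Hannah.
Yusuf starts before Ingrid ends → Ingrid and Yusuf overlap.
Noor starts before Ingrid ends → Ingrid and Noor overlap.
Kenji starts exactly when Ingrid ends (back-to-back, no overlap), so Ingrid has no further overlaps.
Noor starts before Yusuf ends → Yusuf and Noor overlap.
Kenji starts after Yusuf ends, so Yusuf has no further overlaps.
Kenji starts before Noor ends → Noor and Kenji overlap.
Rohan starts after Noor ends, so Noor has no further overlaps.
Rohan starts after Kenji ends, so Kenji has no further overlaps.
Elena starts exactly when Rohan ends (back-to-back, no overlap), so Rohan has no further overlaps.
Sofia starts after Elena ends, so Elena has no further overlaps.
Hannah starts before Sofia ends → Sofia and Hannah overlap.

Hannah & Sofia, Ingrid & Noor, Ingrid & Yusuf, Kenji & Noor, Noor & Yusuf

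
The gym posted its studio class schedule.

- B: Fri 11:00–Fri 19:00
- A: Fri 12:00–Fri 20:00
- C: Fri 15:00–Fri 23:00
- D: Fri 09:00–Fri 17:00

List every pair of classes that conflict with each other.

A & B, A & C, A & D, B & C, B & D, C & D

Check each pair: they overlap iff neither finishes before the other starts.
Sorted by start: D, B, A, C.
B starts before D ends → D and B overlap.
A starts before D ends → D and A overlap.
C starts before D ends → D and C overlap.
A starts before B ends → B and A overlap.
C starts before B ends → B and C overlap.
C starts before A ends → A and C overlap.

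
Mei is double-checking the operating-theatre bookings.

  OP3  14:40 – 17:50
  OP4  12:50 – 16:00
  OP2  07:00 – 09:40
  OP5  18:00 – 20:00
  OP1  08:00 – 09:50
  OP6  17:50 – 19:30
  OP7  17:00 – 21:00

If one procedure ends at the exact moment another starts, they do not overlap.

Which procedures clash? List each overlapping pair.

OP1 & OP2, OP3 & OP4, OP3 & OP7, OP5 & OP6, OP5 & OP7, OP6 & OP7

Sorted by start: OP2, OP1, OP4, OP3, OP7, OP6, OP5.
OP1 starts before OP2 ends → OP2 and OP1 overlap.
OP4 starts after OP2 ends — done with OP2.
OP4 starts after OP1 ends — done with OP1.
OP3 starts before OP4 ends → OP4 and OP3 overlap.
OP7 starts after OP4 ends — done with OP4.
OP7 starts before OP3 ends → OP3 and OP7 overlap.
OP6 starts exactly when OP3 ends (back-to-back, no overlap) — done with OP3.
OP6 starts before OP7 ends → OP7 and OP6 overlap.
OP5 starts before OP7 ends → OP7 and OP5 overlap.
OP5 starts before OP6 ends → OP6 and OP5 overlap.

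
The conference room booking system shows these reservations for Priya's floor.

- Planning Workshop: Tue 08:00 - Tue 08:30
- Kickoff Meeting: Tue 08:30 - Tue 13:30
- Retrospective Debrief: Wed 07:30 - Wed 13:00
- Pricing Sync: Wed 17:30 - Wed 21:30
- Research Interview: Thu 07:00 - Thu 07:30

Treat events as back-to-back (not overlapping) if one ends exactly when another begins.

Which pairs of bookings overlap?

none

Two intervals overlap when each starts before the other ends.
Sorted by start: Planning Workshop, Kickoff Meeting, Retrospective Debrief, Pricing Sync, Research Interview.
Kickoff Meeting starts exactly when Planning Workshop ends (back-to-back, no overlap), so Planning Workshop has no further overlaps.
Retrospective Debrief starts after Kickoff Meeting ends, so Kickoff Meeting has no further overlaps.
Pricing Sync starts after Retrospective Debrief ends, so Retrospective Debrief has no further overlaps.
Research Interview starts after Pricing Sync ends.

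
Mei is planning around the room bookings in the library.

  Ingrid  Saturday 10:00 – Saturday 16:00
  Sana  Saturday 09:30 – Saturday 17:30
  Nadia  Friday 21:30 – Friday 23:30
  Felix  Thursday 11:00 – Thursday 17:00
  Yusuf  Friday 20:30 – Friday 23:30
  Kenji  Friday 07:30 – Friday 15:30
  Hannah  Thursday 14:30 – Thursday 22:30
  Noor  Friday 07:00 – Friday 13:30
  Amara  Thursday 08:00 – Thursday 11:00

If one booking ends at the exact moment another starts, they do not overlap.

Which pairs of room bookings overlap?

Sorted by start: Amara, Felix, Hannah, Noor, Kenji, Yusuf, Nadia, Sana, Ingrid.
Felix starts exactly when Amara ends (back-to-back, no overlap), so nothing later overlaps Amara either.
Hannah starts before Felix ends → Felix and Hannah overlap.
Noor starts after Felix ends, so nothing later overlaps Felix either.
Noor starts after Hannah ends, so nothing later overlaps Hannah either.
Kenji starts before Noor ends → Noor and Kenji overlap.
Yusuf starts after Noor ends, so nothing later overlaps Noor either.
Yusuf starts after Kenji ends, so nothing later overlaps Kenji either.
Nadia starts before Yusuf ends → Yusuf and Nadia overlap.
Sana starts after Yusuf ends, so nothing later overlaps Yusuf either.
Sana starts after Nadia ends, so nothing later overlaps Nadia either.
Ingrid starts before Sana ends → Sana and Ingrid overlap.

Felix & Hannah, Ingrid & Sana, Kenji & Noor, Nadia & Yusuf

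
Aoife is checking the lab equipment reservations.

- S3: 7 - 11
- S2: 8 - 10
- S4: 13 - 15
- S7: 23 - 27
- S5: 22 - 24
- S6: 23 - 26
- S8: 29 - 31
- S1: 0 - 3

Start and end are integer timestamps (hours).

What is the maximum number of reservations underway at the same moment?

3

Sweep the timeline, counting +1 at each start and −1 at each end (ends before starts at a tie):
0 start S1 → 1
3 end S1 → 0
7 start S3 → 1
8 start S2 → 2
10 end S2 → 1
11 end S3 → 0
13 start S4 → 1
15 end S4 → 0
22 start S5 → 1
23 start S6 → 2
23 start S7 → 3
24 end S5 → 2
26 end S6 → 1
27 end S7 → 0
29 start S8 → 1
31 end S8 → 0
Peak is 3, at 23 (S5, S6, S7).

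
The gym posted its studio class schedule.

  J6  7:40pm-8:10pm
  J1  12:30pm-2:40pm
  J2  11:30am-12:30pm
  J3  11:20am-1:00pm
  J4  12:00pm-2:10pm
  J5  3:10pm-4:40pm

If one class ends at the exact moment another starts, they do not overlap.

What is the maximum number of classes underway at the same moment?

Sweep the timeline, counting +1 at each start and −1 at each end (ends before starts at a tie):
11:20am start J3 → 1
11:30am start J2 → 2
12:00pm start J4 → 3
12:30pm end J2 → 2
12:30pm start J1 → 3
1:00pm end J3 → 2
2:10pm end J4 → 1
2:40pm end J1 → 0
3:10pm start J5 → 1
4:40pm end J5 → 0
7:40pm start J6 → 1
8:10pm end J6 → 0
Peak is 3, at 12:00pm (J2, J3, J4).

3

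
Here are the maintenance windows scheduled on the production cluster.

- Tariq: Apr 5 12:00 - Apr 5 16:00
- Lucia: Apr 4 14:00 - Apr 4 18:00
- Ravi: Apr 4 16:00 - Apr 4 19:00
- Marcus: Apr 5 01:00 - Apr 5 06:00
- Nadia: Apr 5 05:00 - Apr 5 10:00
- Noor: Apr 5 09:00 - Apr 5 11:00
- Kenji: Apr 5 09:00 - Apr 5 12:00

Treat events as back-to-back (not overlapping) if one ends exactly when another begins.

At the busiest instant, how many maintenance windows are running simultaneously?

3

Sort all start/end points and keep a running count:
Apr 4 14:00 start Lucia → 1
Apr 4 16:00 start Ravi → 2
Apr 4 18:00 end Lucia → 1
Apr 4 19:00 end Ravi → 0
Apr 5 01:00 start Marcus → 1
Apr 5 05:00 start Nadia → 2
Apr 5 06:00 end Marcus → 1
Apr 5 09:00 start Kenji → 2
Apr 5 09:00 start Noor → 3
Apr 5 10:00 end Nadia → 2
Apr 5 11:00 end Noor → 1
Apr 5 12:00 end Kenji → 0
Apr 5 12:00 start Tariq → 1
Apr 5 16:00 end Tariq → 0
Peak is 3, at Apr 5 09:00 (Kenji, Nadia, Noor).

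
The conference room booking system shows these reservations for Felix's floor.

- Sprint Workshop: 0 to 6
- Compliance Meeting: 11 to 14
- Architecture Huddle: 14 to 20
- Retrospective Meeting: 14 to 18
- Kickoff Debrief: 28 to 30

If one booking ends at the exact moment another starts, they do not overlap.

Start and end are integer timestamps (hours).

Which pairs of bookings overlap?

Sorted by start: Sprint Workshop, Compliance Meeting, Architecture Huddle, Retrospective Meeting, Kickoff Debrief.
Compliance Meeting starts after Sprint Workshop ends; Sprint Workshop is clear from here.
Architecture Huddle starts exactly when Compliance Meeting ends (back-to-back, no overlap); Compliance Meeting is clear from here.
Retrospective Meeting starts before Architecture Huddle ends → Architecture Huddle and Retrospective Meeting overlap.
Kickoff Debrief starts after Architecture Huddle ends.
Kickoff Debrief starts after Retrospective Meeting ends.

Architecture Huddle & Retrospective Meeting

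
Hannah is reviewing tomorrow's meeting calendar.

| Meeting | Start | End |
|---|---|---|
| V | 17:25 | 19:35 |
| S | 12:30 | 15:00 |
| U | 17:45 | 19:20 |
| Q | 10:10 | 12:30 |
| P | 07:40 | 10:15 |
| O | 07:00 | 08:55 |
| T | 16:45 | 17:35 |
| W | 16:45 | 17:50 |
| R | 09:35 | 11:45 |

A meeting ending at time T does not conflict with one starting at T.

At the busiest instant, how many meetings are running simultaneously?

Walk through starts and ends in time order (an end at T is processed before a start at T):
07:00 start O → 1
07:40 start P → 2
08:55 end O → 1
09:35 start R → 2
10:10 start Q → 3
10:15 end P → 2
11:45 end R → 1
12:30 end Q → 0
12:30 start S → 1
15:00 end S → 0
16:45 start T → 1
16:45 start W → 2
17:25 start V → 3
17:35 end T → 2
17:45 start U → 3
17:50 end W → 2
19:20 end U → 1
19:35 end V → 0
Peak is 3, at 10:10 (P, Q, R).

3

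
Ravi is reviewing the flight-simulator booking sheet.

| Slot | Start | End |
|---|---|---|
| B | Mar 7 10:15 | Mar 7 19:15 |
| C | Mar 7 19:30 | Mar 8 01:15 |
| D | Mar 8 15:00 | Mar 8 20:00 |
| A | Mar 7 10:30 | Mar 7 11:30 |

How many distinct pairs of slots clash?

Sorted by start: B, A, C, D.
A starts before B ends → B and A overlap.
C starts after B ends; B is clear from here.
C starts after A ends; A is clear from here.
D starts after C ends.
Overlapping pairs: A & B — 1 in total.

1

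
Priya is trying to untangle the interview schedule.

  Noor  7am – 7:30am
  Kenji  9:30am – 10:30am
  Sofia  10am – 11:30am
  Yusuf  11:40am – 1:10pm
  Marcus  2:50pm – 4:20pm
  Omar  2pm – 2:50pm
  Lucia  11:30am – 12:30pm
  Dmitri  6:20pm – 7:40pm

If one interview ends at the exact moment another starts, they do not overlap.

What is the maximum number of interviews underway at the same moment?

2

Sort all start/end points and keep a running count:
7am start Noor → 1
7:30am end Noor → 0
9:30am start Kenji → 1
10am start Sofia → 2
10:30am end Kenji → 1
11:30am end Sofia → 0
11:30am start Lucia → 1
11:40am start Yusuf → 2
12:30pm end Lucia → 1
1:10pm end Yusuf → 0
2pm start Omar → 1
2:50pm end Omar → 0
2:50pm start Marcus → 1
4:20pm end Marcus → 0
6:20pm start Dmitri → 1
7:40pm end Dmitri → 0
Peak is 2, at 10am (Kenji, Sofia).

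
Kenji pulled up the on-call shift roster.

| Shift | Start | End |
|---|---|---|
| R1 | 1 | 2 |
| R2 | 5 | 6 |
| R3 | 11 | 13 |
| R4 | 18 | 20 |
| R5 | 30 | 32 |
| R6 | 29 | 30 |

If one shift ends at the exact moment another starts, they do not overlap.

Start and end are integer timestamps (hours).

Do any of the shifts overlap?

Two intervals overlap when each starts before the other ends.
Sorted by start: R1, R2, R3, R4, R6, R5.
R2 starts after R1 ends — done with R1.
R3 starts after R2 ends — done with R2.
R4 starts after R3 ends — done with R3.
R6 starts after R4 ends — done with R4.
R5 starts exactly when R6 ends (back-to-back, no overlap).
Every pair is clear; the schedule has no overlaps.

No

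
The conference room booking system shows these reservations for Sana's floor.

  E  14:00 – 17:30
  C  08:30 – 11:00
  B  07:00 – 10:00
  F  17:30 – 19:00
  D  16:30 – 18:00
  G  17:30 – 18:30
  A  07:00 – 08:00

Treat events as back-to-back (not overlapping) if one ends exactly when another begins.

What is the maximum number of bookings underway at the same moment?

3

Sort all start/end points and keep a running count:
07:00 start A → 1
07:00 start B → 2
08:00 end A → 1
08:30 start C → 2
10:00 end B → 1
11:00 end C → 0
14:00 start E → 1
16:30 start D → 2
17:30 end E → 1
17:30 start F → 2
17:30 start G → 3
18:00 end D → 2
18:30 end G → 1
19:00 end F → 0
Peak is 3, at 17:30 (D, F, G).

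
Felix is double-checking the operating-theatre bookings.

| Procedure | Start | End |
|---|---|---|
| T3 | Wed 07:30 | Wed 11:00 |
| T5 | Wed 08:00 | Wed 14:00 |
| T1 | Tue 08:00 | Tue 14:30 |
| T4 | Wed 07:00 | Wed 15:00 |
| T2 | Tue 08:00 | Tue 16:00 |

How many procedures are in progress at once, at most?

3

Sort all start/end points and keep a running count:
Tue 08:00 start T1 → 1
Tue 08:00 start T2 → 2
Tue 14:30 end T1 → 1
Tue 16:00 end T2 → 0
Wed 07:00 start T4 → 1
Wed 07:30 start T3 → 2
Wed 08:00 start T5 → 3
Wed 11:00 end T3 → 2
Wed 14:00 end T5 → 1
Wed 15:00 end T4 → 0
Peak is 3, at Wed 08:00 (T3, T4, T5).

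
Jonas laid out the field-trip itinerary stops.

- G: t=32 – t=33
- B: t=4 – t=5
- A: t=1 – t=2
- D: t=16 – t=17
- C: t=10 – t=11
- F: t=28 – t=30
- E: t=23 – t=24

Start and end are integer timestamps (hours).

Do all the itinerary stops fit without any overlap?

Yes

Sorted by start: A, B, C, D, E, F, G.
B starts after A ends, so A has no further overlaps.
C starts after B ends, so B has no further overlaps.
D starts after C ends, so C has no further overlaps.
E starts after D ends, so D has no further overlaps.
F starts after E ends, so E has no further overlaps.
G starts after F ends.
Every pair is clear; the schedule has no overlaps.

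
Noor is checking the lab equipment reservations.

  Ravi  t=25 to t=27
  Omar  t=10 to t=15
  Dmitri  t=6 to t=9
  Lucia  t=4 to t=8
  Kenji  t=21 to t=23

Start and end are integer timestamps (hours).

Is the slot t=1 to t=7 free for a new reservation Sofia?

No — it overlaps Dmitri, Lucia

Lucia: starts t=4 before Sofia ends t=7, and ends t=8 after Sofia starts t=1 → overlap.
Dmitri: starts t=6 before Sofia ends t=7, and ends t=9 after Sofia starts t=1 → overlap.
Omar: starts t=10 at or after Sofia ends t=7 → clear.
Kenji: starts t=21 at or after Sofia ends t=7 → clear.
Ravi: starts t=25 at or after Sofia ends t=7 → clear.
Sofia overlaps Lucia, Dmitri.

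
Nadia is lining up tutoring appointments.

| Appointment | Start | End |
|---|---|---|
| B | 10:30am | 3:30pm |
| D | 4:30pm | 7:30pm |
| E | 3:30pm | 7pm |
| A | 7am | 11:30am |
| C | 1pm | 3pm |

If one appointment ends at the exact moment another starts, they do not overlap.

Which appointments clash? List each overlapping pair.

A & B, B & C, D & E

Sorted by start: A, B, C, E, D.
B starts before A ends → A and B overlap.
C starts after A ends; A is clear from here.
C starts before B ends → B and C overlap.
E starts exactly when B ends (back-to-back, no overlap); B is clear from here.
E starts after C ends; C is clear from here.
D starts before E ends → E and D overlap.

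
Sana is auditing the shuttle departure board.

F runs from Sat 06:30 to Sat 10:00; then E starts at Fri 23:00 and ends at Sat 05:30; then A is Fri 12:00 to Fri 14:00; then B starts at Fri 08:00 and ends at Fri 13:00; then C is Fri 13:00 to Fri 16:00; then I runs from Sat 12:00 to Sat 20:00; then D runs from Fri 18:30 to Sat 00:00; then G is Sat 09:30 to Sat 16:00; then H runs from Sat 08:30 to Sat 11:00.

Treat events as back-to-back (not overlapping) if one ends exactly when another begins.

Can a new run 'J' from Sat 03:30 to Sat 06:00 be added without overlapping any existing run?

No — it overlaps E

B: ends Fri 13:00 at or before J starts Sat 03:30 → clear.
A: ends Fri 14:00 at or before J starts Sat 03:30 → clear.
C: ends Fri 16:00 at or before J starts Sat 03:30 → clear.
D: ends Sat 00:00 at or before J starts Sat 03:30 → clear.
E: starts Fri 23:00 before J ends Sat 06:00, and ends Sat 05:30 after J starts Sat 03:30 → overlap.
F: starts Sat 06:30 at or after J ends Sat 06:00 → clear.
H: starts Sat 08:30 at or after J ends Sat 06:00 → clear.
G: starts Sat 09:30 at or after J ends Sat 06:00 → clear.
I: starts Sat 12:00 at or after J ends Sat 06:00 → clear.
J overlaps E.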